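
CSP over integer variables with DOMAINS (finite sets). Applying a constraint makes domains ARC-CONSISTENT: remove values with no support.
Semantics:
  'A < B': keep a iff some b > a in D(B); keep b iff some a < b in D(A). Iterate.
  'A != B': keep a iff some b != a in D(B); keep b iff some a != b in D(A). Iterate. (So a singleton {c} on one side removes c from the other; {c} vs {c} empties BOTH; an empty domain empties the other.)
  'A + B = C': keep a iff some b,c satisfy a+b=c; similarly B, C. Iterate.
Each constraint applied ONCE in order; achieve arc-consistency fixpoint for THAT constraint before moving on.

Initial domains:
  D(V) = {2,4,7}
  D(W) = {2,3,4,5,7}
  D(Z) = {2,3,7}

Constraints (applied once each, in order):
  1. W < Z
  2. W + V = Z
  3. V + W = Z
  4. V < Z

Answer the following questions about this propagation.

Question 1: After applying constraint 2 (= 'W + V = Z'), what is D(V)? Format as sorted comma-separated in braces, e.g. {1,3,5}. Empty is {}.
Answer: {2,4}

Derivation:
Constraint 1 (W < Z) on D(W)={2,3,4,5,7} D(Z)={2,3,7}: W {2,3,4,5,7}->{2,3,4,5}; Z {2,3,7}->{3,7}
Constraint 2 (W + V = Z) on D(W)={2,3,4,5} D(V)={2,4,7} D(Z)={3,7}: W {2,3,4,5}->{3,5}; V {2,4,7}->{2,4}; Z {3,7}->{7}
So after constraint 2: D(V) = {2,4}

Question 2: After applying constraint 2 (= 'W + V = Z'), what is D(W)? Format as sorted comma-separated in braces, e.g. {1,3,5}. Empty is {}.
Answer: {3,5}

Derivation:
Constraint 1 (W < Z) on D(W)={2,3,4,5,7} D(Z)={2,3,7}: W {2,3,4,5,7}->{2,3,4,5}; Z {2,3,7}->{3,7}
Constraint 2 (W + V = Z) on D(W)={2,3,4,5} D(V)={2,4,7} D(Z)={3,7}: W {2,3,4,5}->{3,5}; V {2,4,7}->{2,4}; Z {3,7}->{7}
So after constraint 2: D(W) = {3,5}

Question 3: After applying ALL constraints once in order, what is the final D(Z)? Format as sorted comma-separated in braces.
Answer: {7}

Derivation:
Constraint 1 (W < Z) on D(W)={2,3,4,5,7} D(Z)={2,3,7}: W {2,3,4,5,7}->{2,3,4,5}; Z {2,3,7}->{3,7}
Constraint 2 (W + V = Z) on D(W)={2,3,4,5} D(V)={2,4,7} D(Z)={3,7}: W {2,3,4,5}->{3,5}; V {2,4,7}->{2,4}; Z {3,7}->{7}
Constraint 3 (V + W = Z) on D(V)={2,4} D(W)={3,5} D(Z)={7}: no change
Constraint 4 (V < Z) on D(V)={2,4} D(Z)={7}: no change
So after all 4 constraints: D(Z) = {7}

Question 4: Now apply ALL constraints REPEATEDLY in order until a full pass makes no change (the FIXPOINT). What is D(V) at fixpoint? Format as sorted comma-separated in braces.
Answer: {2,4}

Derivation:
pass 0 (initial): D(V)={2,4,7}
pass 1: V {2,4,7}->{2,4}; W {2,3,4,5,7}->{3,5}; Z {2,3,7}->{7}
pass 2: no change
Fixpoint after 2 passes: D(V) = {2,4}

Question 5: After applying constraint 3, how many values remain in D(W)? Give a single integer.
Answer: 2

Derivation:
Constraint 1 (W < Z) on D(W)={2,3,4,5,7} D(Z)={2,3,7}: W {2,3,4,5,7}->{2,3,4,5}; Z {2,3,7}->{3,7}
Constraint 2 (W + V = Z) on D(W)={2,3,4,5} D(V)={2,4,7} D(Z)={3,7}: W {2,3,4,5}->{3,5}; V {2,4,7}->{2,4}; Z {3,7}->{7}
Constraint 3 (V + W = Z) on D(V)={2,4} D(W)={3,5} D(Z)={7}: no change
So after constraint 3: D(W)={3,5}, size = 2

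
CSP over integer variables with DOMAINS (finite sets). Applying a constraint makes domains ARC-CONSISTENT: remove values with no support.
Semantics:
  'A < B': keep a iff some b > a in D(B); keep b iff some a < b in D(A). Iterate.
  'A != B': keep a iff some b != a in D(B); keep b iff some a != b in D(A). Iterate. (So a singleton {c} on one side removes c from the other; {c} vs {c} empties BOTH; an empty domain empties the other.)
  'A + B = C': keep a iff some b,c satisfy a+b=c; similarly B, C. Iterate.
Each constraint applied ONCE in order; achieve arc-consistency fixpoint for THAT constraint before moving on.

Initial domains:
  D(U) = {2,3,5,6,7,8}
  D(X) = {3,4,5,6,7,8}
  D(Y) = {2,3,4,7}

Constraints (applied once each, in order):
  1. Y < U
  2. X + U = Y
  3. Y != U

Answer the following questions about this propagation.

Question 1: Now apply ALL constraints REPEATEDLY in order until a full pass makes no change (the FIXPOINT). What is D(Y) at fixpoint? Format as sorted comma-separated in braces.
Answer: {}

Derivation:
pass 0 (initial): D(Y)={2,3,4,7}
pass 1: U {2,3,5,6,7,8}->{3}; X {3,4,5,6,7,8}->{4}; Y {2,3,4,7}->{7}
pass 2: U {3}->{}; X {4}->{}; Y {7}->{}
pass 3: no change
Fixpoint after 3 passes: D(Y) = {}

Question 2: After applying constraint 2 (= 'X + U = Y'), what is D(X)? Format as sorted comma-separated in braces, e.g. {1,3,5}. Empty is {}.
Constraint 1 (Y < U) on D(Y)={2,3,4,7} D(U)={2,3,5,6,7,8}: U {2,3,5,6,7,8}->{3,5,6,7,8}
Constraint 2 (X + U = Y) on D(X)={3,4,5,6,7,8} D(U)={3,5,6,7,8} D(Y)={2,3,4,7}: X {3,4,5,6,7,8}->{4}; U {3,5,6,7,8}->{3}; Y {2,3,4,7}->{7}
So after constraint 2: D(X) = {4}

Answer: {4}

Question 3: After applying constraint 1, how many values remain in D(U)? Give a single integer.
Constraint 1 (Y < U) on D(Y)={2,3,4,7} D(U)={2,3,5,6,7,8}: U {2,3,5,6,7,8}->{3,5,6,7,8}
So after constraint 1: D(U)={3,5,6,7,8}, size = 5

Answer: 5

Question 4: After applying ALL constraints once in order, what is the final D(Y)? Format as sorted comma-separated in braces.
Constraint 1 (Y < U) on D(Y)={2,3,4,7} D(U)={2,3,5,6,7,8}: U {2,3,5,6,7,8}->{3,5,6,7,8}
Constraint 2 (X + U = Y) on D(X)={3,4,5,6,7,8} D(U)={3,5,6,7,8} D(Y)={2,3,4,7}: X {3,4,5,6,7,8}->{4}; U {3,5,6,7,8}->{3}; Y {2,3,4,7}->{7}
Constraint 3 (Y != U) on D(Y)={7} D(U)={3}: no change
So after all 3 constraints: D(Y) = {7}

Answer: {7}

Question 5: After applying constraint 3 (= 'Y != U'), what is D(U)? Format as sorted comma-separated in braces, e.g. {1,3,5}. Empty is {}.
Answer: {3}

Derivation:
Constraint 1 (Y < U) on D(Y)={2,3,4,7} D(U)={2,3,5,6,7,8}: U {2,3,5,6,7,8}->{3,5,6,7,8}
Constraint 2 (X + U = Y) on D(X)={3,4,5,6,7,8} D(U)={3,5,6,7,8} D(Y)={2,3,4,7}: X {3,4,5,6,7,8}->{4}; U {3,5,6,7,8}->{3}; Y {2,3,4,7}->{7}
Constraint 3 (Y != U) on D(Y)={7} D(U)={3}: no change
So after constraint 3: D(U) = {3}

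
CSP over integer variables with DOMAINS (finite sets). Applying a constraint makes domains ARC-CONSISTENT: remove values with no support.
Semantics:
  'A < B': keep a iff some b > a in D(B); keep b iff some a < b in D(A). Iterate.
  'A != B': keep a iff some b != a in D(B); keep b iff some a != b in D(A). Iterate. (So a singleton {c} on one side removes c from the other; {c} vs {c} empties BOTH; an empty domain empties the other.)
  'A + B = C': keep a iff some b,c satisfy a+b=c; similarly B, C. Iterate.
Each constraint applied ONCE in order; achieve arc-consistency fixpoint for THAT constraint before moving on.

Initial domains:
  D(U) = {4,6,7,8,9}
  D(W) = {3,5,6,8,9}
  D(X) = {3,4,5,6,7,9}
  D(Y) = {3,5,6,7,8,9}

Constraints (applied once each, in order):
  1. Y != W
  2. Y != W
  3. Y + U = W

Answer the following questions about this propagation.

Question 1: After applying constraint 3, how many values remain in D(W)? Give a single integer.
Answer: 1

Derivation:
Constraint 1 (Y != W) on D(Y)={3,5,6,7,8,9} D(W)={3,5,6,8,9}: no change
Constraint 2 (Y != W) on D(Y)={3,5,6,7,8,9} D(W)={3,5,6,8,9}: no change
Constraint 3 (Y + U = W) on D(Y)={3,5,6,7,8,9} D(U)={4,6,7,8,9} D(W)={3,5,6,8,9}: Y {3,5,6,7,8,9}->{3,5}; U {4,6,7,8,9}->{4,6}; W {3,5,6,8,9}->{9}
So after constraint 3: D(W)={9}, size = 1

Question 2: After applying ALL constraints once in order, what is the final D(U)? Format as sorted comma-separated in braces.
Constraint 1 (Y != W) on D(Y)={3,5,6,7,8,9} D(W)={3,5,6,8,9}: no change
Constraint 2 (Y != W) on D(Y)={3,5,6,7,8,9} D(W)={3,5,6,8,9}: no change
Constraint 3 (Y + U = W) on D(Y)={3,5,6,7,8,9} D(U)={4,6,7,8,9} D(W)={3,5,6,8,9}: Y {3,5,6,7,8,9}->{3,5}; U {4,6,7,8,9}->{4,6}; W {3,5,6,8,9}->{9}
So after all 3 constraints: D(U) = {4,6}

Answer: {4,6}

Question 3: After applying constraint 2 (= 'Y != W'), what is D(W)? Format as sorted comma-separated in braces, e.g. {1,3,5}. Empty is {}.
Constraint 1 (Y != W) on D(Y)={3,5,6,7,8,9} D(W)={3,5,6,8,9}: no change
Constraint 2 (Y != W) on D(Y)={3,5,6,7,8,9} D(W)={3,5,6,8,9}: no change
So after constraint 2: D(W) = {3,5,6,8,9}

Answer: {3,5,6,8,9}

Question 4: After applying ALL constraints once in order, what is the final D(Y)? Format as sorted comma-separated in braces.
Constraint 1 (Y != W) on D(Y)={3,5,6,7,8,9} D(W)={3,5,6,8,9}: no change
Constraint 2 (Y != W) on D(Y)={3,5,6,7,8,9} D(W)={3,5,6,8,9}: no change
Constraint 3 (Y + U = W) on D(Y)={3,5,6,7,8,9} D(U)={4,6,7,8,9} D(W)={3,5,6,8,9}: Y {3,5,6,7,8,9}->{3,5}; U {4,6,7,8,9}->{4,6}; W {3,5,6,8,9}->{9}
So after all 3 constraints: D(Y) = {3,5}

Answer: {3,5}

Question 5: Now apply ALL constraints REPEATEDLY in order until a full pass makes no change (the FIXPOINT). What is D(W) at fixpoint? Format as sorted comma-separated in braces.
Answer: {9}

Derivation:
pass 0 (initial): D(W)={3,5,6,8,9}
pass 1: U {4,6,7,8,9}->{4,6}; W {3,5,6,8,9}->{9}; Y {3,5,6,7,8,9}->{3,5}
pass 2: no change
Fixpoint after 2 passes: D(W) = {9}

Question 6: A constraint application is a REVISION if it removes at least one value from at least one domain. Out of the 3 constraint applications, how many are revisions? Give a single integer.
Constraint 1 (Y != W) on D(Y)={3,5,6,7,8,9} D(W)={3,5,6,8,9}: no change => not a revision
Constraint 2 (Y != W) on D(Y)={3,5,6,7,8,9} D(W)={3,5,6,8,9}: no change => not a revision
Constraint 3 (Y + U = W) on D(Y)={3,5,6,7,8,9} D(U)={4,6,7,8,9} D(W)={3,5,6,8,9}: Y {3,5,6,7,8,9}->{3,5}; U {4,6,7,8,9}->{4,6}; W {3,5,6,8,9}->{9} => REVISION
Total revisions = 1

Answer: 1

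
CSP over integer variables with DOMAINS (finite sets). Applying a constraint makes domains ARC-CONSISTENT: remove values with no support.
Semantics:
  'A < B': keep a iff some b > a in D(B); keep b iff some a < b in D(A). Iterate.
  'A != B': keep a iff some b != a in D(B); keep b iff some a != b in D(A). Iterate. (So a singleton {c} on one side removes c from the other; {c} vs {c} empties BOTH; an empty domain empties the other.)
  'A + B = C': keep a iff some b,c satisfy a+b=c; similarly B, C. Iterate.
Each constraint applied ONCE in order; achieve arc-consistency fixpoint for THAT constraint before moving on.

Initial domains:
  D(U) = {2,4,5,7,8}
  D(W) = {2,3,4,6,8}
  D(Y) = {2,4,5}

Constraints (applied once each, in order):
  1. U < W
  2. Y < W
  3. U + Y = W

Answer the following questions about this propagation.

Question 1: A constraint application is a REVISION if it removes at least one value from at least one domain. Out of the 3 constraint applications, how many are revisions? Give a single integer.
Constraint 1 (U < W) on D(U)={2,4,5,7,8} D(W)={2,3,4,6,8}: U {2,4,5,7,8}->{2,4,5,7}; W {2,3,4,6,8}->{3,4,6,8} => REVISION
Constraint 2 (Y < W) on D(Y)={2,4,5} D(W)={3,4,6,8}: no change => not a revision
Constraint 3 (U + Y = W) on D(U)={2,4,5,7} D(Y)={2,4,5} D(W)={3,4,6,8}: U {2,4,5,7}->{2,4}; Y {2,4,5}->{2,4}; W {3,4,6,8}->{4,6,8} => REVISION
Total revisions = 2

Answer: 2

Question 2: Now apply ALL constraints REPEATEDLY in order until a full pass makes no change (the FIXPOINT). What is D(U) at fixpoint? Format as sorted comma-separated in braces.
Answer: {2,4}

Derivation:
pass 0 (initial): D(U)={2,4,5,7,8}
pass 1: U {2,4,5,7,8}->{2,4}; W {2,3,4,6,8}->{4,6,8}; Y {2,4,5}->{2,4}
pass 2: no change
Fixpoint after 2 passes: D(U) = {2,4}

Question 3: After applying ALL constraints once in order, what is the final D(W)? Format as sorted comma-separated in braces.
Answer: {4,6,8}

Derivation:
Constraint 1 (U < W) on D(U)={2,4,5,7,8} D(W)={2,3,4,6,8}: U {2,4,5,7,8}->{2,4,5,7}; W {2,3,4,6,8}->{3,4,6,8}
Constraint 2 (Y < W) on D(Y)={2,4,5} D(W)={3,4,6,8}: no change
Constraint 3 (U + Y = W) on D(U)={2,4,5,7} D(Y)={2,4,5} D(W)={3,4,6,8}: U {2,4,5,7}->{2,4}; Y {2,4,5}->{2,4}; W {3,4,6,8}->{4,6,8}
So after all 3 constraints: D(W) = {4,6,8}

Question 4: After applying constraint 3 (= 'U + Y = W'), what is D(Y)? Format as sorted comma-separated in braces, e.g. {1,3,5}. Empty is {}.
Answer: {2,4}

Derivation:
Constraint 1 (U < W) on D(U)={2,4,5,7,8} D(W)={2,3,4,6,8}: U {2,4,5,7,8}->{2,4,5,7}; W {2,3,4,6,8}->{3,4,6,8}
Constraint 2 (Y < W) on D(Y)={2,4,5} D(W)={3,4,6,8}: no change
Constraint 3 (U + Y = W) on D(U)={2,4,5,7} D(Y)={2,4,5} D(W)={3,4,6,8}: U {2,4,5,7}->{2,4}; Y {2,4,5}->{2,4}; W {3,4,6,8}->{4,6,8}
So after constraint 3: D(Y) = {2,4}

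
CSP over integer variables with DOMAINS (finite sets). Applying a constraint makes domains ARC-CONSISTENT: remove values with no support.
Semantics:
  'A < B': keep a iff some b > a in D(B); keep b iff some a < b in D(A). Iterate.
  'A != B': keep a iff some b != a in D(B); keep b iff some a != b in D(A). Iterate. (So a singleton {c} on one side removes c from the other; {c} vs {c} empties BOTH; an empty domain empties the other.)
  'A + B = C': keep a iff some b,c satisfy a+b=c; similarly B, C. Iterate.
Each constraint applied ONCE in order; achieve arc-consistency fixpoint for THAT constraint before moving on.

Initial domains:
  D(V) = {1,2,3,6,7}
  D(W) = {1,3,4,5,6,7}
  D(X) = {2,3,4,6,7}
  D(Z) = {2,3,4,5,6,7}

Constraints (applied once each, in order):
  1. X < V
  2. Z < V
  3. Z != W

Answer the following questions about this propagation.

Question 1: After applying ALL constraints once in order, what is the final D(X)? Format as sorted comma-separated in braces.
Constraint 1 (X < V) on D(X)={2,3,4,6,7} D(V)={1,2,3,6,7}: X {2,3,4,6,7}->{2,3,4,6}; V {1,2,3,6,7}->{3,6,7}
Constraint 2 (Z < V) on D(Z)={2,3,4,5,6,7} D(V)={3,6,7}: Z {2,3,4,5,6,7}->{2,3,4,5,6}
Constraint 3 (Z != W) on D(Z)={2,3,4,5,6} D(W)={1,3,4,5,6,7}: no change
So after all 3 constraints: D(X) = {2,3,4,6}

Answer: {2,3,4,6}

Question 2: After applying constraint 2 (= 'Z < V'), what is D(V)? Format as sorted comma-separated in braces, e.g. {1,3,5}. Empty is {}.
Constraint 1 (X < V) on D(X)={2,3,4,6,7} D(V)={1,2,3,6,7}: X {2,3,4,6,7}->{2,3,4,6}; V {1,2,3,6,7}->{3,6,7}
Constraint 2 (Z < V) on D(Z)={2,3,4,5,6,7} D(V)={3,6,7}: Z {2,3,4,5,6,7}->{2,3,4,5,6}
So after constraint 2: D(V) = {3,6,7}

Answer: {3,6,7}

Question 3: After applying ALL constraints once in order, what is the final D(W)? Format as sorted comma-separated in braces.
Constraint 1 (X < V) on D(X)={2,3,4,6,7} D(V)={1,2,3,6,7}: X {2,3,4,6,7}->{2,3,4,6}; V {1,2,3,6,7}->{3,6,7}
Constraint 2 (Z < V) on D(Z)={2,3,4,5,6,7} D(V)={3,6,7}: Z {2,3,4,5,6,7}->{2,3,4,5,6}
Constraint 3 (Z != W) on D(Z)={2,3,4,5,6} D(W)={1,3,4,5,6,7}: no change
So after all 3 constraints: D(W) = {1,3,4,5,6,7}

Answer: {1,3,4,5,6,7}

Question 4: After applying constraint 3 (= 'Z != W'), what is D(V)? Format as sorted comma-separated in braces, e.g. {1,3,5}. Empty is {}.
Answer: {3,6,7}

Derivation:
Constraint 1 (X < V) on D(X)={2,3,4,6,7} D(V)={1,2,3,6,7}: X {2,3,4,6,7}->{2,3,4,6}; V {1,2,3,6,7}->{3,6,7}
Constraint 2 (Z < V) on D(Z)={2,3,4,5,6,7} D(V)={3,6,7}: Z {2,3,4,5,6,7}->{2,3,4,5,6}
Constraint 3 (Z != W) on D(Z)={2,3,4,5,6} D(W)={1,3,4,5,6,7}: no change
So after constraint 3: D(V) = {3,6,7}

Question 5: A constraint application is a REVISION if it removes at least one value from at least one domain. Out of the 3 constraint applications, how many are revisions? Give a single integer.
Answer: 2

Derivation:
Constraint 1 (X < V) on D(X)={2,3,4,6,7} D(V)={1,2,3,6,7}: X {2,3,4,6,7}->{2,3,4,6}; V {1,2,3,6,7}->{3,6,7} => REVISION
Constraint 2 (Z < V) on D(Z)={2,3,4,5,6,7} D(V)={3,6,7}: Z {2,3,4,5,6,7}->{2,3,4,5,6} => REVISION
Constraint 3 (Z != W) on D(Z)={2,3,4,5,6} D(W)={1,3,4,5,6,7}: no change => not a revision
Total revisions = 2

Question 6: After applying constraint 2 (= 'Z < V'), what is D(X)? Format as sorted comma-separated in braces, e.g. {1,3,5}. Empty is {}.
Answer: {2,3,4,6}

Derivation:
Constraint 1 (X < V) on D(X)={2,3,4,6,7} D(V)={1,2,3,6,7}: X {2,3,4,6,7}->{2,3,4,6}; V {1,2,3,6,7}->{3,6,7}
Constraint 2 (Z < V) on D(Z)={2,3,4,5,6,7} D(V)={3,6,7}: Z {2,3,4,5,6,7}->{2,3,4,5,6}
So after constraint 2: D(X) = {2,3,4,6}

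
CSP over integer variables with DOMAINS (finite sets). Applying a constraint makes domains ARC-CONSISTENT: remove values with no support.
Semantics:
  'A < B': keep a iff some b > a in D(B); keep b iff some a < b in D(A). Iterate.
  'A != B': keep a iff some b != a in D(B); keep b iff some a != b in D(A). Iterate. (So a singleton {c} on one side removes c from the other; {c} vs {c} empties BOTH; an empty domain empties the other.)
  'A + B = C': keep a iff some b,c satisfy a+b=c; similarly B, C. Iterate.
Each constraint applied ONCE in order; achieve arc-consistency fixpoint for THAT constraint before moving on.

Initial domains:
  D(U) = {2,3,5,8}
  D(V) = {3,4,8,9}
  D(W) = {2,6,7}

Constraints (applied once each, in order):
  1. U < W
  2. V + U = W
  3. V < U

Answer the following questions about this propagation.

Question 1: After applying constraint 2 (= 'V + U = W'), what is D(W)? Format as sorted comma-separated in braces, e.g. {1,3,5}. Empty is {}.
Answer: {6,7}

Derivation:
Constraint 1 (U < W) on D(U)={2,3,5,8} D(W)={2,6,7}: U {2,3,5,8}->{2,3,5}; W {2,6,7}->{6,7}
Constraint 2 (V + U = W) on D(V)={3,4,8,9} D(U)={2,3,5} D(W)={6,7}: V {3,4,8,9}->{3,4}; U {2,3,5}->{2,3}
So after constraint 2: D(W) = {6,7}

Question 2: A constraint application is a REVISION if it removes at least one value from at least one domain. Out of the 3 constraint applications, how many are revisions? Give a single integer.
Answer: 3

Derivation:
Constraint 1 (U < W) on D(U)={2,3,5,8} D(W)={2,6,7}: U {2,3,5,8}->{2,3,5}; W {2,6,7}->{6,7} => REVISION
Constraint 2 (V + U = W) on D(V)={3,4,8,9} D(U)={2,3,5} D(W)={6,7}: V {3,4,8,9}->{3,4}; U {2,3,5}->{2,3} => REVISION
Constraint 3 (V < U) on D(V)={3,4} D(U)={2,3}: V {3,4}->{}; U {2,3}->{} => REVISION
Total revisions = 3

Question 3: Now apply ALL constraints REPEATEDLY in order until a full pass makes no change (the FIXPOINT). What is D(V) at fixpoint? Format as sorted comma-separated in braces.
pass 0 (initial): D(V)={3,4,8,9}
pass 1: U {2,3,5,8}->{}; V {3,4,8,9}->{}; W {2,6,7}->{6,7}
pass 2: W {6,7}->{}
pass 3: no change
Fixpoint after 3 passes: D(V) = {}

Answer: {}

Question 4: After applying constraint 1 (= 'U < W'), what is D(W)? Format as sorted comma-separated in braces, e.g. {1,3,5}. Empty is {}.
Constraint 1 (U < W) on D(U)={2,3,5,8} D(W)={2,6,7}: U {2,3,5,8}->{2,3,5}; W {2,6,7}->{6,7}
So after constraint 1: D(W) = {6,7}

Answer: {6,7}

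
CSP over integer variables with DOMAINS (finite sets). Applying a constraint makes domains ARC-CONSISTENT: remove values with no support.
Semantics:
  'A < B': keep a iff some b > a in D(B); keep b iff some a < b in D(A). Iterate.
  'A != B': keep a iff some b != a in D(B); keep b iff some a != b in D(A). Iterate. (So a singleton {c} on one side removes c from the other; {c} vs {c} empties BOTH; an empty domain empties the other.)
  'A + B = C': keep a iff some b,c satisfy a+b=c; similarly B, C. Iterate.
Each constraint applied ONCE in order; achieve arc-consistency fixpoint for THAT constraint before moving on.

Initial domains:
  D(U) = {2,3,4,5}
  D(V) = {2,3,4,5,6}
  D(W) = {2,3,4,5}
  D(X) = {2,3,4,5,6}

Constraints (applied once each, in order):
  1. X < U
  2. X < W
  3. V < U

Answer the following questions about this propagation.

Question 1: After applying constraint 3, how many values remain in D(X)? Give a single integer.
Answer: 3

Derivation:
Constraint 1 (X < U) on D(X)={2,3,4,5,6} D(U)={2,3,4,5}: X {2,3,4,5,6}->{2,3,4}; U {2,3,4,5}->{3,4,5}
Constraint 2 (X < W) on D(X)={2,3,4} D(W)={2,3,4,5}: W {2,3,4,5}->{3,4,5}
Constraint 3 (V < U) on D(V)={2,3,4,5,6} D(U)={3,4,5}: V {2,3,4,5,6}->{2,3,4}
So after constraint 3: D(X)={2,3,4}, size = 3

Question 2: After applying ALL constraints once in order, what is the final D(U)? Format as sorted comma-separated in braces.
Constraint 1 (X < U) on D(X)={2,3,4,5,6} D(U)={2,3,4,5}: X {2,3,4,5,6}->{2,3,4}; U {2,3,4,5}->{3,4,5}
Constraint 2 (X < W) on D(X)={2,3,4} D(W)={2,3,4,5}: W {2,3,4,5}->{3,4,5}
Constraint 3 (V < U) on D(V)={2,3,4,5,6} D(U)={3,4,5}: V {2,3,4,5,6}->{2,3,4}
So after all 3 constraints: D(U) = {3,4,5}

Answer: {3,4,5}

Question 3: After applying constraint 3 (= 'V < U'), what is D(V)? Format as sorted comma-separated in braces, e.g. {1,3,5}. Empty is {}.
Constraint 1 (X < U) on D(X)={2,3,4,5,6} D(U)={2,3,4,5}: X {2,3,4,5,6}->{2,3,4}; U {2,3,4,5}->{3,4,5}
Constraint 2 (X < W) on D(X)={2,3,4} D(W)={2,3,4,5}: W {2,3,4,5}->{3,4,5}
Constraint 3 (V < U) on D(V)={2,3,4,5,6} D(U)={3,4,5}: V {2,3,4,5,6}->{2,3,4}
So after constraint 3: D(V) = {2,3,4}

Answer: {2,3,4}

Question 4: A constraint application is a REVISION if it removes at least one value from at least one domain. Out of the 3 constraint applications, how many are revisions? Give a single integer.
Answer: 3

Derivation:
Constraint 1 (X < U) on D(X)={2,3,4,5,6} D(U)={2,3,4,5}: X {2,3,4,5,6}->{2,3,4}; U {2,3,4,5}->{3,4,5} => REVISION
Constraint 2 (X < W) on D(X)={2,3,4} D(W)={2,3,4,5}: W {2,3,4,5}->{3,4,5} => REVISION
Constraint 3 (V < U) on D(V)={2,3,4,5,6} D(U)={3,4,5}: V {2,3,4,5,6}->{2,3,4} => REVISION
Total revisions = 3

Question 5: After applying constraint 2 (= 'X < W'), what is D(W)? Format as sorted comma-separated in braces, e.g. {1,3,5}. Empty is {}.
Constraint 1 (X < U) on D(X)={2,3,4,5,6} D(U)={2,3,4,5}: X {2,3,4,5,6}->{2,3,4}; U {2,3,4,5}->{3,4,5}
Constraint 2 (X < W) on D(X)={2,3,4} D(W)={2,3,4,5}: W {2,3,4,5}->{3,4,5}
So after constraint 2: D(W) = {3,4,5}

Answer: {3,4,5}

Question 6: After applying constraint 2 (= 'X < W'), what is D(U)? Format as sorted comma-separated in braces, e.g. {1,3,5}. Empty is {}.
Constraint 1 (X < U) on D(X)={2,3,4,5,6} D(U)={2,3,4,5}: X {2,3,4,5,6}->{2,3,4}; U {2,3,4,5}->{3,4,5}
Constraint 2 (X < W) on D(X)={2,3,4} D(W)={2,3,4,5}: W {2,3,4,5}->{3,4,5}
So after constraint 2: D(U) = {3,4,5}

Answer: {3,4,5}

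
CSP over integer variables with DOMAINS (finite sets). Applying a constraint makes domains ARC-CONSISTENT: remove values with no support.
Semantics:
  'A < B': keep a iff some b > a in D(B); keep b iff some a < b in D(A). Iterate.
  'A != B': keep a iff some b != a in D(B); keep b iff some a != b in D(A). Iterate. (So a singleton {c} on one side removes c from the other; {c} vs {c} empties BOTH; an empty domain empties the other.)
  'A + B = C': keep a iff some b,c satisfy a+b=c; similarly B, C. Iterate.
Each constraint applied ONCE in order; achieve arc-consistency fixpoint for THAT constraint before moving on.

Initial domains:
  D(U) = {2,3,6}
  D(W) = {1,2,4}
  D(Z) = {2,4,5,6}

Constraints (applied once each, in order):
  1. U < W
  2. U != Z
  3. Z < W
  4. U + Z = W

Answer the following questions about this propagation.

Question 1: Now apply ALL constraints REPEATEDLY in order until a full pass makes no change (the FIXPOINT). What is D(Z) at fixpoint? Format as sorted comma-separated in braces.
Answer: {}

Derivation:
pass 0 (initial): D(Z)={2,4,5,6}
pass 1: U {2,3,6}->{2}; W {1,2,4}->{4}; Z {2,4,5,6}->{2}
pass 2: U {2}->{}; W {4}->{}; Z {2}->{}
pass 3: no change
Fixpoint after 3 passes: D(Z) = {}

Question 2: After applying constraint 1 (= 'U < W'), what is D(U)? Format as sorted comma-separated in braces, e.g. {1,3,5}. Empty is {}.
Answer: {2,3}

Derivation:
Constraint 1 (U < W) on D(U)={2,3,6} D(W)={1,2,4}: U {2,3,6}->{2,3}; W {1,2,4}->{4}
So after constraint 1: D(U) = {2,3}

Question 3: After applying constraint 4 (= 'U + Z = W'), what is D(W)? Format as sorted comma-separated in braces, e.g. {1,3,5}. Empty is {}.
Constraint 1 (U < W) on D(U)={2,3,6} D(W)={1,2,4}: U {2,3,6}->{2,3}; W {1,2,4}->{4}
Constraint 2 (U != Z) on D(U)={2,3} D(Z)={2,4,5,6}: no change
Constraint 3 (Z < W) on D(Z)={2,4,5,6} D(W)={4}: Z {2,4,5,6}->{2}
Constraint 4 (U + Z = W) on D(U)={2,3} D(Z)={2} D(W)={4}: U {2,3}->{2}
So after constraint 4: D(W) = {4}

Answer: {4}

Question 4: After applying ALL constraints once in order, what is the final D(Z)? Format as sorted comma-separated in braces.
Answer: {2}

Derivation:
Constraint 1 (U < W) on D(U)={2,3,6} D(W)={1,2,4}: U {2,3,6}->{2,3}; W {1,2,4}->{4}
Constraint 2 (U != Z) on D(U)={2,3} D(Z)={2,4,5,6}: no change
Constraint 3 (Z < W) on D(Z)={2,4,5,6} D(W)={4}: Z {2,4,5,6}->{2}
Constraint 4 (U + Z = W) on D(U)={2,3} D(Z)={2} D(W)={4}: U {2,3}->{2}
So after all 4 constraints: D(Z) = {2}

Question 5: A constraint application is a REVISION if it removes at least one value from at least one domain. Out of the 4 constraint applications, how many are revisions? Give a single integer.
Answer: 3

Derivation:
Constraint 1 (U < W) on D(U)={2,3,6} D(W)={1,2,4}: U {2,3,6}->{2,3}; W {1,2,4}->{4} => REVISION
Constraint 2 (U != Z) on D(U)={2,3} D(Z)={2,4,5,6}: no change => not a revision
Constraint 3 (Z < W) on D(Z)={2,4,5,6} D(W)={4}: Z {2,4,5,6}->{2} => REVISION
Constraint 4 (U + Z = W) on D(U)={2,3} D(Z)={2} D(W)={4}: U {2,3}->{2} => REVISION
Total revisions = 3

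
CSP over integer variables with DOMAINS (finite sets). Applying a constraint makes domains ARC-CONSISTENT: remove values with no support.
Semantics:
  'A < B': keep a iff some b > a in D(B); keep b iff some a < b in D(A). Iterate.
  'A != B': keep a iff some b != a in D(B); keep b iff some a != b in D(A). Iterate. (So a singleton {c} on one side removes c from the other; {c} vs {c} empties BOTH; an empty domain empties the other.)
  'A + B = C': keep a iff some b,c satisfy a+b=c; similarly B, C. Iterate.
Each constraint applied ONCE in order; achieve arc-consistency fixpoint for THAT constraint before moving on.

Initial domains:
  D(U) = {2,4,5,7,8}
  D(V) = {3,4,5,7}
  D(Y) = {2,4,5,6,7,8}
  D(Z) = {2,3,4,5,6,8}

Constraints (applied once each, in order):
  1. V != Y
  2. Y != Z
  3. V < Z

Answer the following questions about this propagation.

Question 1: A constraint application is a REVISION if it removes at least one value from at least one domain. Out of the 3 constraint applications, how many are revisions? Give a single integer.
Answer: 1

Derivation:
Constraint 1 (V != Y) on D(V)={3,4,5,7} D(Y)={2,4,5,6,7,8}: no change => not a revision
Constraint 2 (Y != Z) on D(Y)={2,4,5,6,7,8} D(Z)={2,3,4,5,6,8}: no change => not a revision
Constraint 3 (V < Z) on D(V)={3,4,5,7} D(Z)={2,3,4,5,6,8}: Z {2,3,4,5,6,8}->{4,5,6,8} => REVISION
Total revisions = 1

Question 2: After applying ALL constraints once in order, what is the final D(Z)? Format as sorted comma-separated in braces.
Answer: {4,5,6,8}

Derivation:
Constraint 1 (V != Y) on D(V)={3,4,5,7} D(Y)={2,4,5,6,7,8}: no change
Constraint 2 (Y != Z) on D(Y)={2,4,5,6,7,8} D(Z)={2,3,4,5,6,8}: no change
Constraint 3 (V < Z) on D(V)={3,4,5,7} D(Z)={2,3,4,5,6,8}: Z {2,3,4,5,6,8}->{4,5,6,8}
So after all 3 constraints: D(Z) = {4,5,6,8}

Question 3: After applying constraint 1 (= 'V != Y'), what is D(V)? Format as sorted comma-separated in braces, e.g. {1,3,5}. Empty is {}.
Constraint 1 (V != Y) on D(V)={3,4,5,7} D(Y)={2,4,5,6,7,8}: no change
So after constraint 1: D(V) = {3,4,5,7}

Answer: {3,4,5,7}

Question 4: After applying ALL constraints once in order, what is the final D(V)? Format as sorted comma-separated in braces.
Constraint 1 (V != Y) on D(V)={3,4,5,7} D(Y)={2,4,5,6,7,8}: no change
Constraint 2 (Y != Z) on D(Y)={2,4,5,6,7,8} D(Z)={2,3,4,5,6,8}: no change
Constraint 3 (V < Z) on D(V)={3,4,5,7} D(Z)={2,3,4,5,6,8}: Z {2,3,4,5,6,8}->{4,5,6,8}
So after all 3 constraints: D(V) = {3,4,5,7}

Answer: {3,4,5,7}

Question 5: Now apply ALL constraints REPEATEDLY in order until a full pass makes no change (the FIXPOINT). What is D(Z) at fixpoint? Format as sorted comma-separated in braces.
Answer: {4,5,6,8}

Derivation:
pass 0 (initial): D(Z)={2,3,4,5,6,8}
pass 1: Z {2,3,4,5,6,8}->{4,5,6,8}
pass 2: no change
Fixpoint after 2 passes: D(Z) = {4,5,6,8}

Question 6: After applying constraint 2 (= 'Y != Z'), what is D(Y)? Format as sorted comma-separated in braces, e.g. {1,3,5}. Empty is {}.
Constraint 1 (V != Y) on D(V)={3,4,5,7} D(Y)={2,4,5,6,7,8}: no change
Constraint 2 (Y != Z) on D(Y)={2,4,5,6,7,8} D(Z)={2,3,4,5,6,8}: no change
So after constraint 2: D(Y) = {2,4,5,6,7,8}

Answer: {2,4,5,6,7,8}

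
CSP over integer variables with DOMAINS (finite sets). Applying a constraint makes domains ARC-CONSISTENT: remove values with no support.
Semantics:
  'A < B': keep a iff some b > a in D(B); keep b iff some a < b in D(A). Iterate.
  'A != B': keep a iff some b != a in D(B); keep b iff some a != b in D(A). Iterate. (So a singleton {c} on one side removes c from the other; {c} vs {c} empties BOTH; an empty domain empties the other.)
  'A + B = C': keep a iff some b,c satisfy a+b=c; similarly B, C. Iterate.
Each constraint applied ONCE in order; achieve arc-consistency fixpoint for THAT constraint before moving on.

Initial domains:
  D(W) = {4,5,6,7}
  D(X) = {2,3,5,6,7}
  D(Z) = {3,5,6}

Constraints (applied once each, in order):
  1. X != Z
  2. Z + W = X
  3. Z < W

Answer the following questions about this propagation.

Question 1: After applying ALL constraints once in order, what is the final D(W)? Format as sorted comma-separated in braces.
Constraint 1 (X != Z) on D(X)={2,3,5,6,7} D(Z)={3,5,6}: no change
Constraint 2 (Z + W = X) on D(Z)={3,5,6} D(W)={4,5,6,7} D(X)={2,3,5,6,7}: Z {3,5,6}->{3}; W {4,5,6,7}->{4}; X {2,3,5,6,7}->{7}
Constraint 3 (Z < W) on D(Z)={3} D(W)={4}: no change
So after all 3 constraints: D(W) = {4}

Answer: {4}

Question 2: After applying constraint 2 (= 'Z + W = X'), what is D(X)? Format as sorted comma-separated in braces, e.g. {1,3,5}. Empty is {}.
Constraint 1 (X != Z) on D(X)={2,3,5,6,7} D(Z)={3,5,6}: no change
Constraint 2 (Z + W = X) on D(Z)={3,5,6} D(W)={4,5,6,7} D(X)={2,3,5,6,7}: Z {3,5,6}->{3}; W {4,5,6,7}->{4}; X {2,3,5,6,7}->{7}
So after constraint 2: D(X) = {7}

Answer: {7}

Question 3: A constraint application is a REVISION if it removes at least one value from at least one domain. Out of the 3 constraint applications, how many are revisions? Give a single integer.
Constraint 1 (X != Z) on D(X)={2,3,5,6,7} D(Z)={3,5,6}: no change => not a revision
Constraint 2 (Z + W = X) on D(Z)={3,5,6} D(W)={4,5,6,7} D(X)={2,3,5,6,7}: Z {3,5,6}->{3}; W {4,5,6,7}->{4}; X {2,3,5,6,7}->{7} => REVISION
Constraint 3 (Z < W) on D(Z)={3} D(W)={4}: no change => not a revision
Total revisions = 1

Answer: 1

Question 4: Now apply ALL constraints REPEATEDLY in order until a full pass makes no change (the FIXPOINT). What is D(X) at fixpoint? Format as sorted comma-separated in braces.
Answer: {7}

Derivation:
pass 0 (initial): D(X)={2,3,5,6,7}
pass 1: W {4,5,6,7}->{4}; X {2,3,5,6,7}->{7}; Z {3,5,6}->{3}
pass 2: no change
Fixpoint after 2 passes: D(X) = {7}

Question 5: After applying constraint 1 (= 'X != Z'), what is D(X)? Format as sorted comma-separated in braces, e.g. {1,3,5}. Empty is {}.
Answer: {2,3,5,6,7}

Derivation:
Constraint 1 (X != Z) on D(X)={2,3,5,6,7} D(Z)={3,5,6}: no change
So after constraint 1: D(X) = {2,3,5,6,7}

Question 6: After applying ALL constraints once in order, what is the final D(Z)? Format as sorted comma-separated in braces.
Answer: {3}

Derivation:
Constraint 1 (X != Z) on D(X)={2,3,5,6,7} D(Z)={3,5,6}: no change
Constraint 2 (Z + W = X) on D(Z)={3,5,6} D(W)={4,5,6,7} D(X)={2,3,5,6,7}: Z {3,5,6}->{3}; W {4,5,6,7}->{4}; X {2,3,5,6,7}->{7}
Constraint 3 (Z < W) on D(Z)={3} D(W)={4}: no change
So after all 3 constraints: D(Z) = {3}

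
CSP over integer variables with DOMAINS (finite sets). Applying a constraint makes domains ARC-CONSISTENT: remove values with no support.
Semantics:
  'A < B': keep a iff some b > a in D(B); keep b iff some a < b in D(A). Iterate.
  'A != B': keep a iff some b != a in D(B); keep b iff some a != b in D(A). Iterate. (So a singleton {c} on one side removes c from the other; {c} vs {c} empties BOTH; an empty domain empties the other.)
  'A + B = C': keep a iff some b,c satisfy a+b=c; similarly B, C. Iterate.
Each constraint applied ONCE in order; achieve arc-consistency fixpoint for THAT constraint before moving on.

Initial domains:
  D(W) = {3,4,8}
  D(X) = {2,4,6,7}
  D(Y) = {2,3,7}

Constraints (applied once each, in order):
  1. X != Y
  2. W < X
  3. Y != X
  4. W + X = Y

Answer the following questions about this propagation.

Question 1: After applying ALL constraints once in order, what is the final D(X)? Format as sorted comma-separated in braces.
Answer: {4}

Derivation:
Constraint 1 (X != Y) on D(X)={2,4,6,7} D(Y)={2,3,7}: no change
Constraint 2 (W < X) on D(W)={3,4,8} D(X)={2,4,6,7}: W {3,4,8}->{3,4}; X {2,4,6,7}->{4,6,7}
Constraint 3 (Y != X) on D(Y)={2,3,7} D(X)={4,6,7}: no change
Constraint 4 (W + X = Y) on D(W)={3,4} D(X)={4,6,7} D(Y)={2,3,7}: W {3,4}->{3}; X {4,6,7}->{4}; Y {2,3,7}->{7}
So after all 4 constraints: D(X) = {4}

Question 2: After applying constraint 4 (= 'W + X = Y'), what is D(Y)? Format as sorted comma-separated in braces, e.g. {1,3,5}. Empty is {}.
Constraint 1 (X != Y) on D(X)={2,4,6,7} D(Y)={2,3,7}: no change
Constraint 2 (W < X) on D(W)={3,4,8} D(X)={2,4,6,7}: W {3,4,8}->{3,4}; X {2,4,6,7}->{4,6,7}
Constraint 3 (Y != X) on D(Y)={2,3,7} D(X)={4,6,7}: no change
Constraint 4 (W + X = Y) on D(W)={3,4} D(X)={4,6,7} D(Y)={2,3,7}: W {3,4}->{3}; X {4,6,7}->{4}; Y {2,3,7}->{7}
So after constraint 4: D(Y) = {7}

Answer: {7}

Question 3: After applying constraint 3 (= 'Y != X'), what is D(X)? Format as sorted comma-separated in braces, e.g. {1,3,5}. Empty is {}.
Answer: {4,6,7}

Derivation:
Constraint 1 (X != Y) on D(X)={2,4,6,7} D(Y)={2,3,7}: no change
Constraint 2 (W < X) on D(W)={3,4,8} D(X)={2,4,6,7}: W {3,4,8}->{3,4}; X {2,4,6,7}->{4,6,7}
Constraint 3 (Y != X) on D(Y)={2,3,7} D(X)={4,6,7}: no change
So after constraint 3: D(X) = {4,6,7}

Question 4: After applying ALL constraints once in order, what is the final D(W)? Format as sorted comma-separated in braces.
Constraint 1 (X != Y) on D(X)={2,4,6,7} D(Y)={2,3,7}: no change
Constraint 2 (W < X) on D(W)={3,4,8} D(X)={2,4,6,7}: W {3,4,8}->{3,4}; X {2,4,6,7}->{4,6,7}
Constraint 3 (Y != X) on D(Y)={2,3,7} D(X)={4,6,7}: no change
Constraint 4 (W + X = Y) on D(W)={3,4} D(X)={4,6,7} D(Y)={2,3,7}: W {3,4}->{3}; X {4,6,7}->{4}; Y {2,3,7}->{7}
So after all 4 constraints: D(W) = {3}

Answer: {3}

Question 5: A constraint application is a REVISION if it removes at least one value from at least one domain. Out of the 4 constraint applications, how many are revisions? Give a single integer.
Constraint 1 (X != Y) on D(X)={2,4,6,7} D(Y)={2,3,7}: no change => not a revision
Constraint 2 (W < X) on D(W)={3,4,8} D(X)={2,4,6,7}: W {3,4,8}->{3,4}; X {2,4,6,7}->{4,6,7} => REVISION
Constraint 3 (Y != X) on D(Y)={2,3,7} D(X)={4,6,7}: no change => not a revision
Constraint 4 (W + X = Y) on D(W)={3,4} D(X)={4,6,7} D(Y)={2,3,7}: W {3,4}->{3}; X {4,6,7}->{4}; Y {2,3,7}->{7} => REVISION
Total revisions = 2

Answer: 2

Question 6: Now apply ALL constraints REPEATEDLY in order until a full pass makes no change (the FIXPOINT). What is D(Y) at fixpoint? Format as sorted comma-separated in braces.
Answer: {7}

Derivation:
pass 0 (initial): D(Y)={2,3,7}
pass 1: W {3,4,8}->{3}; X {2,4,6,7}->{4}; Y {2,3,7}->{7}
pass 2: no change
Fixpoint after 2 passes: D(Y) = {7}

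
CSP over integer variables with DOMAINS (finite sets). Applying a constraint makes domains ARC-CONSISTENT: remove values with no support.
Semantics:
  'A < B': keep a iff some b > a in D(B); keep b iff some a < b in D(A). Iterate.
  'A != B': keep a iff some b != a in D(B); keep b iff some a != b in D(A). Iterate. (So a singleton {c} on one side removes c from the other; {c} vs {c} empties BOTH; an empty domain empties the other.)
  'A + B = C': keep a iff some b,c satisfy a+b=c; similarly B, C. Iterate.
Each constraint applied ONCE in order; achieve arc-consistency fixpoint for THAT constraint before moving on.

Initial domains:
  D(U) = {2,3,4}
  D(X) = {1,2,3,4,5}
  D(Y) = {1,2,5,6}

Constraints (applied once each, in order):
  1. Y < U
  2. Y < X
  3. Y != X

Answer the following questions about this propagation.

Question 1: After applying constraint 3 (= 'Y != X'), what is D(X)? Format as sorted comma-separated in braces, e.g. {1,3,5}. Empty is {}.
Answer: {2,3,4,5}

Derivation:
Constraint 1 (Y < U) on D(Y)={1,2,5,6} D(U)={2,3,4}: Y {1,2,5,6}->{1,2}
Constraint 2 (Y < X) on D(Y)={1,2} D(X)={1,2,3,4,5}: X {1,2,3,4,5}->{2,3,4,5}
Constraint 3 (Y != X) on D(Y)={1,2} D(X)={2,3,4,5}: no change
So after constraint 3: D(X) = {2,3,4,5}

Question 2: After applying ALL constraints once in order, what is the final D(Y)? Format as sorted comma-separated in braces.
Constraint 1 (Y < U) on D(Y)={1,2,5,6} D(U)={2,3,4}: Y {1,2,5,6}->{1,2}
Constraint 2 (Y < X) on D(Y)={1,2} D(X)={1,2,3,4,5}: X {1,2,3,4,5}->{2,3,4,5}
Constraint 3 (Y != X) on D(Y)={1,2} D(X)={2,3,4,5}: no change
So after all 3 constraints: D(Y) = {1,2}

Answer: {1,2}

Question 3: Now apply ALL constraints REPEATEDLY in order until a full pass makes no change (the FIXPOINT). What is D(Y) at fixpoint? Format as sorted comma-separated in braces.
pass 0 (initial): D(Y)={1,2,5,6}
pass 1: X {1,2,3,4,5}->{2,3,4,5}; Y {1,2,5,6}->{1,2}
pass 2: no change
Fixpoint after 2 passes: D(Y) = {1,2}

Answer: {1,2}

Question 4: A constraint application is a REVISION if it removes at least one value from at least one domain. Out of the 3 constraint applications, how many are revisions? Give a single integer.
Constraint 1 (Y < U) on D(Y)={1,2,5,6} D(U)={2,3,4}: Y {1,2,5,6}->{1,2} => REVISION
Constraint 2 (Y < X) on D(Y)={1,2} D(X)={1,2,3,4,5}: X {1,2,3,4,5}->{2,3,4,5} => REVISION
Constraint 3 (Y != X) on D(Y)={1,2} D(X)={2,3,4,5}: no change => not a revision
Total revisions = 2

Answer: 2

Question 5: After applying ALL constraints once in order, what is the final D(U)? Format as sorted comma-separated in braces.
Answer: {2,3,4}

Derivation:
Constraint 1 (Y < U) on D(Y)={1,2,5,6} D(U)={2,3,4}: Y {1,2,5,6}->{1,2}
Constraint 2 (Y < X) on D(Y)={1,2} D(X)={1,2,3,4,5}: X {1,2,3,4,5}->{2,3,4,5}
Constraint 3 (Y != X) on D(Y)={1,2} D(X)={2,3,4,5}: no change
So after all 3 constraints: D(U) = {2,3,4}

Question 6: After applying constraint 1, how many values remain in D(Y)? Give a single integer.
Constraint 1 (Y < U) on D(Y)={1,2,5,6} D(U)={2,3,4}: Y {1,2,5,6}->{1,2}
So after constraint 1: D(Y)={1,2}, size = 2

Answer: 2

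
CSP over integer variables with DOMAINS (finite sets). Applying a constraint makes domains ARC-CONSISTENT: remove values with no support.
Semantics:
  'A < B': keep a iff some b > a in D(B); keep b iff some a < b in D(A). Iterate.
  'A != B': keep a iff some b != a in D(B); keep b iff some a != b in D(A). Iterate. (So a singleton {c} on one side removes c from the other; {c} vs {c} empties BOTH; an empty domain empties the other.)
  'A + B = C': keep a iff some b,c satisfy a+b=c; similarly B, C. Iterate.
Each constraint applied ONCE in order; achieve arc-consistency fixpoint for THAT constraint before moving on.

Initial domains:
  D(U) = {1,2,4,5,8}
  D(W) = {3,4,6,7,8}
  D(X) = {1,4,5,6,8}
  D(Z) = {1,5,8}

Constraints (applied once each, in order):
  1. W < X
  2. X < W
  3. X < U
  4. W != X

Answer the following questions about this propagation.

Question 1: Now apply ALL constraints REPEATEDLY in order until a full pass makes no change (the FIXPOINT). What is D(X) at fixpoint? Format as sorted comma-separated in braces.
Answer: {}

Derivation:
pass 0 (initial): D(X)={1,4,5,6,8}
pass 1: U {1,2,4,5,8}->{5,8}; W {3,4,6,7,8}->{6,7}; X {1,4,5,6,8}->{4,5,6}
pass 2: U {5,8}->{}; W {6,7}->{}; X {4,5,6}->{}
pass 3: no change
Fixpoint after 3 passes: D(X) = {}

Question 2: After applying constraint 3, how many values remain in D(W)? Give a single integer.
Constraint 1 (W < X) on D(W)={3,4,6,7,8} D(X)={1,4,5,6,8}: W {3,4,6,7,8}->{3,4,6,7}; X {1,4,5,6,8}->{4,5,6,8}
Constraint 2 (X < W) on D(X)={4,5,6,8} D(W)={3,4,6,7}: X {4,5,6,8}->{4,5,6}; W {3,4,6,7}->{6,7}
Constraint 3 (X < U) on D(X)={4,5,6} D(U)={1,2,4,5,8}: U {1,2,4,5,8}->{5,8}
So after constraint 3: D(W)={6,7}, size = 2

Answer: 2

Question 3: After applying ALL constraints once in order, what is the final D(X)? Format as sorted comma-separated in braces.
Answer: {4,5,6}

Derivation:
Constraint 1 (W < X) on D(W)={3,4,6,7,8} D(X)={1,4,5,6,8}: W {3,4,6,7,8}->{3,4,6,7}; X {1,4,5,6,8}->{4,5,6,8}
Constraint 2 (X < W) on D(X)={4,5,6,8} D(W)={3,4,6,7}: X {4,5,6,8}->{4,5,6}; W {3,4,6,7}->{6,7}
Constraint 3 (X < U) on D(X)={4,5,6} D(U)={1,2,4,5,8}: U {1,2,4,5,8}->{5,8}
Constraint 4 (W != X) on D(W)={6,7} D(X)={4,5,6}: no change
So after all 4 constraints: D(X) = {4,5,6}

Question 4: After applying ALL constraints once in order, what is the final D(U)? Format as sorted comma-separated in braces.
Constraint 1 (W < X) on D(W)={3,4,6,7,8} D(X)={1,4,5,6,8}: W {3,4,6,7,8}->{3,4,6,7}; X {1,4,5,6,8}->{4,5,6,8}
Constraint 2 (X < W) on D(X)={4,5,6,8} D(W)={3,4,6,7}: X {4,5,6,8}->{4,5,6}; W {3,4,6,7}->{6,7}
Constraint 3 (X < U) on D(X)={4,5,6} D(U)={1,2,4,5,8}: U {1,2,4,5,8}->{5,8}
Constraint 4 (W != X) on D(W)={6,7} D(X)={4,5,6}: no change
So after all 4 constraints: D(U) = {5,8}

Answer: {5,8}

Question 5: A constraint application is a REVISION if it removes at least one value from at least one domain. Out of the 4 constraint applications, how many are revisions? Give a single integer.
Answer: 3

Derivation:
Constraint 1 (W < X) on D(W)={3,4,6,7,8} D(X)={1,4,5,6,8}: W {3,4,6,7,8}->{3,4,6,7}; X {1,4,5,6,8}->{4,5,6,8} => REVISION
Constraint 2 (X < W) on D(X)={4,5,6,8} D(W)={3,4,6,7}: X {4,5,6,8}->{4,5,6}; W {3,4,6,7}->{6,7} => REVISION
Constraint 3 (X < U) on D(X)={4,5,6} D(U)={1,2,4,5,8}: U {1,2,4,5,8}->{5,8} => REVISION
Constraint 4 (W != X) on D(W)={6,7} D(X)={4,5,6}: no change => not a revision
Total revisions = 3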